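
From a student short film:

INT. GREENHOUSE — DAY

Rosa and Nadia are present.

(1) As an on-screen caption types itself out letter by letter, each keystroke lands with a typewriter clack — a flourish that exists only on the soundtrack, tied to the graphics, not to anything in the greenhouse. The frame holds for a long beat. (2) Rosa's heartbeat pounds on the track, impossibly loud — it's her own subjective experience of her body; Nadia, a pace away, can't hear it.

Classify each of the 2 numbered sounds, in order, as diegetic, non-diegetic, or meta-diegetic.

non-diegetic, meta-diegetic

Sound (1): sound married to a title/caption — outside the diegesis by definition, so non-diegetic.
Sound (2): point-of-audition from inside Rosa's body; not a sound in the room, so meta-diegetic.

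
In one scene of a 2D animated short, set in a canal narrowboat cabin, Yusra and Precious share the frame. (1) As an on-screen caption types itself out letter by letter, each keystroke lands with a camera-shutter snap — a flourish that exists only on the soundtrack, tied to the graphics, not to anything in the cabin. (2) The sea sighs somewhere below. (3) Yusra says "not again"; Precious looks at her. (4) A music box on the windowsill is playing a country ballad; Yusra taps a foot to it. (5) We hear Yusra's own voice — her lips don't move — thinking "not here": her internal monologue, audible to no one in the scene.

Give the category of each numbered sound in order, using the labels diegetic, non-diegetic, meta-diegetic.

(1) is non-diegetic: the caption isn't part of the story world, so neither is the sound tied to it.
(2) is diegetic: ambient/room sound belonging to the story's physical space.
Sound (3): spoken by a character present in the story world, so diegetic.
(4) the music comes from an on-screen device that Yusra responds to → diegetic.
(5) Yusra's thought-voice: a private mental sound no other character can hear → meta-diegetic.

non-diegetic, diegetic, diegetic, diegetic, meta-diegetic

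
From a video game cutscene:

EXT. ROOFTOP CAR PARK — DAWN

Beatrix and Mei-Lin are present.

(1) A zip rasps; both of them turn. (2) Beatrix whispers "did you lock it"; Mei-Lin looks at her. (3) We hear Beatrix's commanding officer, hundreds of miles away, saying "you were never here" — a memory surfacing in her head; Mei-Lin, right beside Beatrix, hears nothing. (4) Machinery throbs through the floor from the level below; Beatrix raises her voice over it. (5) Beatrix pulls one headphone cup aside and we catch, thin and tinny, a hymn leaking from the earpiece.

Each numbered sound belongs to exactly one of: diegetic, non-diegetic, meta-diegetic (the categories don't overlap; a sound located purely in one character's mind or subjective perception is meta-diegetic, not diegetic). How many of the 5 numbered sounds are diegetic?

4

(1) is diegetic: an in-world source (a zip); characters could hear it.
(2) is diegetic: Beatrix is a character speaking aloud in the scene.
Sound (3): it's Beatrix's recollection rendered as sound; the other character can't hear it, so meta-diegetic.
(4) is diegetic: machinery is part of the location's real environment.
(5) is diegetic: the headphones are an on-screen source.
Diegetic: (1), (2), (4), (5) — that's 4.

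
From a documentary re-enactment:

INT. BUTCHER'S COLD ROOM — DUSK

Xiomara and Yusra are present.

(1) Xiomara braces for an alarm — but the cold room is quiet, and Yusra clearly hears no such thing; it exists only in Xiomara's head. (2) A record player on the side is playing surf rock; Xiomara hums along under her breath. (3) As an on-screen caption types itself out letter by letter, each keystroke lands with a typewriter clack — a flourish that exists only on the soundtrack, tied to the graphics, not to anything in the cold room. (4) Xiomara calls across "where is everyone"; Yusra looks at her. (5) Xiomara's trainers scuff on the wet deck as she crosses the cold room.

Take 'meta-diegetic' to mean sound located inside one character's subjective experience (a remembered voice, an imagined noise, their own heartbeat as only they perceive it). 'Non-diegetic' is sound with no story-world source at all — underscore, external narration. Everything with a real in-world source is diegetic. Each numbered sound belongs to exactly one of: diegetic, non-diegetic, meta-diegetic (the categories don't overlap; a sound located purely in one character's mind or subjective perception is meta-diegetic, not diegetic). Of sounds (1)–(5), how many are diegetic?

(1) subjective to Xiomara: the cold room is silent and Yusra hears nothing → meta-diegetic.
Sound (2): source music from a record player, which exists in the story world, so diegetic.
Sound (3): the caption isn't part of the story world, so neither is the sound tied to it, so non-diegetic.
Sound (4): Xiomara is a character speaking aloud in the scene, so diegetic.
(5) is diegetic: it's the physical sound of Xiomara moving in the space.
So 3 of the 5 are diegetic: (2), (4), (5).

3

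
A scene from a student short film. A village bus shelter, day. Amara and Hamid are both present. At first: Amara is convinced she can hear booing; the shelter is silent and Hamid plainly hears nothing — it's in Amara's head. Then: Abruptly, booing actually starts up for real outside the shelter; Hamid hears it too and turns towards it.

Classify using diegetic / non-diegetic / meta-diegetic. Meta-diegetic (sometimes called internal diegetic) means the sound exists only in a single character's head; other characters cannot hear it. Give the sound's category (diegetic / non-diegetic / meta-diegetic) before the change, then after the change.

Before the change: only Amara 'hears' it — imagined, in her mind → meta-diegetic.
After the change: now there's a real external source and Hamid hears it too — in the story world → diegetic.

meta-diegetic, diegetic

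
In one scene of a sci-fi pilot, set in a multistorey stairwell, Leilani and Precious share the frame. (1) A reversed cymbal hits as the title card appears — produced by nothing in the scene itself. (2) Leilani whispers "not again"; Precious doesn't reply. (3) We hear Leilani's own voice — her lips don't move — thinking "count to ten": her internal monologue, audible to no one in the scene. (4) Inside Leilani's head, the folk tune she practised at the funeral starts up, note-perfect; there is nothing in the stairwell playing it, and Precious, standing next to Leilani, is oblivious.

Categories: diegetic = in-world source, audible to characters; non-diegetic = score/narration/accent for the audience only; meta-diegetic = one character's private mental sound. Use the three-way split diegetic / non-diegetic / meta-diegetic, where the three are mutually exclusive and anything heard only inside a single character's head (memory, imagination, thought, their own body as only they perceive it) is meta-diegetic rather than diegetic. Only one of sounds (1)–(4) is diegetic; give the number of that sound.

2

(1) nothing in the scene produces it; it's an accent added for the audience → non-diegetic.
(2) is diegetic: on-screen dialogue — Leilani speaks and Precious is there to hear.
(3) is meta-diegetic: Leilani's thought-voice: a private mental sound no other character can hear.
(4) is meta-diegetic: the music is a memory playing inside Leilani's mind alone; no real-world source, Precious can't hear it.
Only (2) is diegetic.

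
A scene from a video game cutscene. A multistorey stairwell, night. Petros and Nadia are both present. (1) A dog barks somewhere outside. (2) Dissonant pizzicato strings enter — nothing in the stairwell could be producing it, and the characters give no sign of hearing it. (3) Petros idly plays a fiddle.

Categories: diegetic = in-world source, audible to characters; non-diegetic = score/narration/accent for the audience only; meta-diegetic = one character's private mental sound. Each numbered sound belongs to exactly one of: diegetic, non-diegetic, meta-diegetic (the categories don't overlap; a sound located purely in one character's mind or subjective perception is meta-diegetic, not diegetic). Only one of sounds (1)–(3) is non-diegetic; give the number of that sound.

(1) a dog is a real object/event in the scene's world → diegetic.
(2) score with no on-screen or off-screen source; it exists for the audience alone → non-diegetic.
(3) is diegetic: the instrument and the performer are both in the scene.
Only (2) is non-diegetic.

2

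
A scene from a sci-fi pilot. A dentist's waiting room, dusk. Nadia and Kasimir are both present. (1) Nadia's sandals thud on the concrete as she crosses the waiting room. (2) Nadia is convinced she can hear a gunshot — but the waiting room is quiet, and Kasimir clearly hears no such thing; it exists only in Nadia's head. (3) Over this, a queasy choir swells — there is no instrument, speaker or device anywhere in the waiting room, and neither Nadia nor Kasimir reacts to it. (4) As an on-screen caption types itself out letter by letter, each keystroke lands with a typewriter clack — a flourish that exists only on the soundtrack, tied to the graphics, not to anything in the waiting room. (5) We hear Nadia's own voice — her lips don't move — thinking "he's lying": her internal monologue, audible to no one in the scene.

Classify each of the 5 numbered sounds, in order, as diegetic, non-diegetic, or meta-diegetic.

Sound (1): it's the physical sound of Nadia moving in the space, so diegetic.
Sound (2): the sound is imagined by Nadia; nothing in the story world is producing it and Kasimir can't hear it, so meta-diegetic.
(3) score with no on-screen or off-screen source; it exists for the audience alone → non-diegetic.
(4) is non-diegetic: the caption isn't part of the story world, so neither is the sound tied to it.
Sound (5): internal monologue — inside Nadia's mind, not spoken into the scene, so meta-diegetic.

diegetic, meta-diegetic, non-diegetic, non-diegetic, meta-diegetic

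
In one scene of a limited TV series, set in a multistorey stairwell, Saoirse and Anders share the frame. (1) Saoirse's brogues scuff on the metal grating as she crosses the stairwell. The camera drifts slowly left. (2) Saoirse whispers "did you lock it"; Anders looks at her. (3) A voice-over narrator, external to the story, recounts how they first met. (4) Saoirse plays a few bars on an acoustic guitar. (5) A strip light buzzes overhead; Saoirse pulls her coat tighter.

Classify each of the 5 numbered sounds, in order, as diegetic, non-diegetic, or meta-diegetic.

(1) it's the physical sound of Saoirse moving in the space → diegetic.
Sound (2): spoken by a character present in the story world, so diegetic.
Sound (3): external voice-over — not a character, not heard by anyone in the scene, so non-diegetic.
Sound (4): a character is playing an acoustic guitar on screen, so diegetic.
(5) ambient/room sound belonging to the story's physical space → diegetic.

diegetic, diegetic, non-diegetic, diegetic, diegetic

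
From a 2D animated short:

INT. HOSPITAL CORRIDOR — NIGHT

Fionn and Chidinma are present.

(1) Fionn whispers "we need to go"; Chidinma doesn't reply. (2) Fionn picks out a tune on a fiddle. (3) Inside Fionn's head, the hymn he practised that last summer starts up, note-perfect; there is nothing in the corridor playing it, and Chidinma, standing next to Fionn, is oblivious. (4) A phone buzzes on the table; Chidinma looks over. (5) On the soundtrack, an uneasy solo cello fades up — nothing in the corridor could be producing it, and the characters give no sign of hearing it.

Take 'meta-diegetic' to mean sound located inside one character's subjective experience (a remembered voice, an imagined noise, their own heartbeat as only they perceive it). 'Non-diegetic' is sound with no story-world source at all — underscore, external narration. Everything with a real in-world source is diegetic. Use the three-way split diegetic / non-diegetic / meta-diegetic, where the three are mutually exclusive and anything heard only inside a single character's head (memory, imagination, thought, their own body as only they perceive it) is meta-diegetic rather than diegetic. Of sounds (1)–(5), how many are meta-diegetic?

1

(1) is diegetic: spoken by a character present in the story world.
Sound (2): a character is playing a fiddle on screen, so diegetic.
(3) is meta-diegetic: remembered music, private to Fionn — Chidinma is oblivious because it isn't in the room.
Sound (4): the sound comes from a phone physically present in the location, so diegetic.
(5) is non-diegetic: nothing in the corridor produces it and the characters don't hear it — pure soundtrack.
So 1 of the 5 is meta-diegetic: (3).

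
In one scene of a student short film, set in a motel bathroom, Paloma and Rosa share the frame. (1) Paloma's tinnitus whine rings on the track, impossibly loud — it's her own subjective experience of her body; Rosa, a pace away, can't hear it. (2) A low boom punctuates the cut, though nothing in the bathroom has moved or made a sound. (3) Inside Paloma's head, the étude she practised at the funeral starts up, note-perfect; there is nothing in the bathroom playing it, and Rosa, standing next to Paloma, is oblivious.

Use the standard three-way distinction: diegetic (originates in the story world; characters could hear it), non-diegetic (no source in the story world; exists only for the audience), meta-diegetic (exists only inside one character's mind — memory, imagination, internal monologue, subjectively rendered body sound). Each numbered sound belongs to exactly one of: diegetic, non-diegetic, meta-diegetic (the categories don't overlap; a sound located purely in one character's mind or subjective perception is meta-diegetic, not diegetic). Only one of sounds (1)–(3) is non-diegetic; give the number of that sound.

Sound (1): point-of-audition from inside Paloma's body; not a sound in the room, so meta-diegetic.
(2) is non-diegetic: an editorial stinger — it belongs to the cut, not the story world.
(3) is meta-diegetic: it lives in Paloma's subjectivity, not in the bathroom.
Only (2) is non-diegetic.

2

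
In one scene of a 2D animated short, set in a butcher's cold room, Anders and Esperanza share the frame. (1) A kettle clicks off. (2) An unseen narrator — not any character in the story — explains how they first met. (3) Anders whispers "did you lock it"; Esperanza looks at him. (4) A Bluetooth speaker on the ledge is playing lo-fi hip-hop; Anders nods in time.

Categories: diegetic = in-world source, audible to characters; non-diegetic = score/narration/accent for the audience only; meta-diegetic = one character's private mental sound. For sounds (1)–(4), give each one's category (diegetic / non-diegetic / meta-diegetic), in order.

diegetic, non-diegetic, diegetic, diegetic

Sound (1): a kettle is a real object/event in the scene's world, so diegetic.
Sound (2): commentary laid over the scene from outside the fiction, so non-diegetic.
(3) on-screen dialogue — Anders speaks and Esperanza is there to hear → diegetic.
Sound (4): a Bluetooth speaker is a physical source in the scene and Anders reacts to it, so diegetic.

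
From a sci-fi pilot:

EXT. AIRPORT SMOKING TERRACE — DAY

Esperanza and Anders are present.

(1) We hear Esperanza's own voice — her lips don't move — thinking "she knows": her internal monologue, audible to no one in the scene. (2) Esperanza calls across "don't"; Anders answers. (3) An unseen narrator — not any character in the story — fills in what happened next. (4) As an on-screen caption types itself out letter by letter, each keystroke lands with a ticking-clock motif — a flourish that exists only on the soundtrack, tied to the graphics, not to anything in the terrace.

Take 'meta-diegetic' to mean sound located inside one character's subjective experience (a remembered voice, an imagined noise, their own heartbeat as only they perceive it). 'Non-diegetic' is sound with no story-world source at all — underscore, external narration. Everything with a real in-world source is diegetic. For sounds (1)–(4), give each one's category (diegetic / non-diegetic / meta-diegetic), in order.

meta-diegetic, diegetic, non-diegetic, non-diegetic

(1) is meta-diegetic: it's Esperanza's unspoken thought, heard only by the audience via her subjectivity.
(2) spoken by a character present in the story world → diegetic.
(3) is non-diegetic: the narrator exists outside the story world, addressing only the audience.
(4) is non-diegetic: sound married to a title/caption — outside the diegesis by definition.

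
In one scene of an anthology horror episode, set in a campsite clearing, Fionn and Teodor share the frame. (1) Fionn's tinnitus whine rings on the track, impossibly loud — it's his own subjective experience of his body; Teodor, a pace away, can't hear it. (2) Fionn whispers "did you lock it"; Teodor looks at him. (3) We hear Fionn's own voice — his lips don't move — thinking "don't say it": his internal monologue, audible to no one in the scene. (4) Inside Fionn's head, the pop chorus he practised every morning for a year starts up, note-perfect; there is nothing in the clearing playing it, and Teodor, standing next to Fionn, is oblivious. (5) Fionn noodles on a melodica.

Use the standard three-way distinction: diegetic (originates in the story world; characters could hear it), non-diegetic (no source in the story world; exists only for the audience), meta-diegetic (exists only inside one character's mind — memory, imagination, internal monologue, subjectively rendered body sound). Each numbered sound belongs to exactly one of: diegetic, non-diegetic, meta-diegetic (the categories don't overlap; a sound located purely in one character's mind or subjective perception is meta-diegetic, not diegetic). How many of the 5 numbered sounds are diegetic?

Sound (1): it's Fionn's internal bodily sensation rendered as sound; only Fionn 'hears' it, so meta-diegetic.
(2) on-screen dialogue — Fionn speaks and Teodor is there to hear → diegetic.
Sound (3): internal monologue — inside Fionn's mind, not spoken into the scene, so meta-diegetic.
(4) is meta-diegetic: it lives in Fionn's subjectivity, not in the clearing.
(5) is diegetic: Fionn is producing the music live, in the story world.
So 2 of the 5 are diegetic: (2), (5).

2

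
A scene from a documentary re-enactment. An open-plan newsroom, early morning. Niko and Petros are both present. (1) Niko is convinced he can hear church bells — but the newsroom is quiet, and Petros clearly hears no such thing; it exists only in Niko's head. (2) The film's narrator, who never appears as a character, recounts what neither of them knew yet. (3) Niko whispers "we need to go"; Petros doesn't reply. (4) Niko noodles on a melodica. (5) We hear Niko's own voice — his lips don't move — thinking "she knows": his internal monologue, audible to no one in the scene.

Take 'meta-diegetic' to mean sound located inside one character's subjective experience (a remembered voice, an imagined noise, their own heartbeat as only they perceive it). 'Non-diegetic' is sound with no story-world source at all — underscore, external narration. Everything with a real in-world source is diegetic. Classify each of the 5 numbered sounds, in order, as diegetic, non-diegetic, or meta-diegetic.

(1) Niko alone 'hears' it — an imagined sound, not present in the space → meta-diegetic.
Sound (2): the narrator exists outside the story world, addressing only the audience, so non-diegetic.
Sound (3): spoken by a character present in the story world, so diegetic.
(4) Niko is producing the music live, in the story world → diegetic.
Sound (5): Niko's thought-voice: a private mental sound no other character can hear, so meta-diegetic.

meta-diegetic, non-diegetic, diegetic, diegetic, meta-diegetic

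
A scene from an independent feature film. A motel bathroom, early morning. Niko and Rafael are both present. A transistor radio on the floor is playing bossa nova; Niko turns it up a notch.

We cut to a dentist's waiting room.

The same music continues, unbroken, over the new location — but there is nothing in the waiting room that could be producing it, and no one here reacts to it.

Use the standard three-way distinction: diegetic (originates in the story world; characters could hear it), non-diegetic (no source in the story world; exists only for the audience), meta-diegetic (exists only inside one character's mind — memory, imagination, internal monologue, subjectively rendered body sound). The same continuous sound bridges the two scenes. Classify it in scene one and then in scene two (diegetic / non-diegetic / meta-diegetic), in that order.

diegetic, non-diegetic

Scene one: a transistor radio is an on-screen source and Niko reacts to it → diegetic.
Scene two: there is no source in the waiting room and no one hears it — it's now underscore → non-diegetic.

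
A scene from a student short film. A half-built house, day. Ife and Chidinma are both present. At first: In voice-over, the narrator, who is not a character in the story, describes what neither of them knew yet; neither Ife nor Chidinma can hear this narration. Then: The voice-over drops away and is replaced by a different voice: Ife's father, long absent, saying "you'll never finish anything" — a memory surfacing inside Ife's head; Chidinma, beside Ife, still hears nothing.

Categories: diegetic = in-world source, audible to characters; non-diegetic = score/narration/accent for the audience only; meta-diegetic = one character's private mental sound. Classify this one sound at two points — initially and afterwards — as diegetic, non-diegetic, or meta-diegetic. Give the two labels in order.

non-diegetic, meta-diegetic

Initially: the external narrator addresses only the audience — outside the story world → non-diegetic.
Afterwards: the replacement voice is a memory inside Ife's mind specifically → meta-diegetic.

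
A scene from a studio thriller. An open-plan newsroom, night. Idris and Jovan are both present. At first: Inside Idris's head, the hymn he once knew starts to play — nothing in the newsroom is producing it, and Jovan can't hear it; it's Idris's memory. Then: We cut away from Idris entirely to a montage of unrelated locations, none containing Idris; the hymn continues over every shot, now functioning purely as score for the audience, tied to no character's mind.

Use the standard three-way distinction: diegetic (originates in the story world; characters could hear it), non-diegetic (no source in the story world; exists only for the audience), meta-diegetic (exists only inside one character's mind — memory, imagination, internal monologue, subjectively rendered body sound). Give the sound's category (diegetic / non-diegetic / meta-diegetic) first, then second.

meta-diegetic, non-diegetic

First: the music lives inside Idris's mind alone; Jovan can't hear it → meta-diegetic.
Second: once it plays over shots Idris isn't in, detached from any character's subjectivity, it's conventional underscore → non-diegetic.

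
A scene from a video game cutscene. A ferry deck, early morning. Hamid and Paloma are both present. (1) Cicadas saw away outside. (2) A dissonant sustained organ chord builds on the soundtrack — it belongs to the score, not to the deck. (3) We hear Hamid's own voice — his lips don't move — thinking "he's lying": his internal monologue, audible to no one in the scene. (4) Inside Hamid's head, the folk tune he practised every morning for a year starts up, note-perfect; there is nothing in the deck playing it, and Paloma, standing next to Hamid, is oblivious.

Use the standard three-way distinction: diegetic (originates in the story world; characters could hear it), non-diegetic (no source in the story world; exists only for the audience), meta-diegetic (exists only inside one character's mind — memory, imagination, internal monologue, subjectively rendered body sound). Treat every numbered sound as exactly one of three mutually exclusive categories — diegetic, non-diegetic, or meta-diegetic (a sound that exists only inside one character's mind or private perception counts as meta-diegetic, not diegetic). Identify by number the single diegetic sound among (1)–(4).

Sound (1): ambient/room sound belonging to the story's physical space, so diegetic.
Sound (2): nothing in the deck produces it and the characters don't hear it — pure soundtrack, so non-diegetic.
Sound (3): it's Hamid's unspoken thought, heard only by the audience via his subjectivity, so meta-diegetic.
(4) is meta-diegetic: the music is a memory playing inside Hamid's mind alone; no real-world source, Paloma can't hear it.
Only (1) is diegetic.

1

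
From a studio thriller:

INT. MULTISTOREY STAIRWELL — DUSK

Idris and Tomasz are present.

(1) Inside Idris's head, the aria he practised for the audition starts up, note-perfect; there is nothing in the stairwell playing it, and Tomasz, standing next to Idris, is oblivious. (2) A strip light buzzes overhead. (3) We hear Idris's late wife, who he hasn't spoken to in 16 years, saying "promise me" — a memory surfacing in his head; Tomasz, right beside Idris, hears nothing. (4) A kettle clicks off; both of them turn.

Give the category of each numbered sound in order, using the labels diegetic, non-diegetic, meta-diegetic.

(1) is meta-diegetic: the music is a memory playing inside Idris's mind alone; no real-world source, Tomasz can't hear it.
Sound (2): a strip light is part of the location's real environment, so diegetic.
Sound (3): a remembered line, private to Idris — not present in the room, not audible to Tomasz, so meta-diegetic.
(4) a kettle is a real object/event in the scene's world → diegetic.

meta-diegetic, diegetic, meta-diegetic, diegetic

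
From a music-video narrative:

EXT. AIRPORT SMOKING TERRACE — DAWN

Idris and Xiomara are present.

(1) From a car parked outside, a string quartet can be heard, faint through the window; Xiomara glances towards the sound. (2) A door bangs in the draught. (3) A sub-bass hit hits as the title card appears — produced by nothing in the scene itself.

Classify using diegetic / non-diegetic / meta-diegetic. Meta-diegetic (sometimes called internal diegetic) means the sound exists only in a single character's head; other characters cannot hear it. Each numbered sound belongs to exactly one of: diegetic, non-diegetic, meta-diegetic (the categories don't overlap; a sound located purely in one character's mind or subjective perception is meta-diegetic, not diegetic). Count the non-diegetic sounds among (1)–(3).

Sound (1): off-screen diegetic: the source is out of frame but still in the story's space, so diegetic.
(2) is diegetic: the sound comes from a door physically present in the location.
(3) it's a sound-design accent with no in-world source; no one in the scene can hear it → non-diegetic.
Non-diegetic: (3) — that's 1.

1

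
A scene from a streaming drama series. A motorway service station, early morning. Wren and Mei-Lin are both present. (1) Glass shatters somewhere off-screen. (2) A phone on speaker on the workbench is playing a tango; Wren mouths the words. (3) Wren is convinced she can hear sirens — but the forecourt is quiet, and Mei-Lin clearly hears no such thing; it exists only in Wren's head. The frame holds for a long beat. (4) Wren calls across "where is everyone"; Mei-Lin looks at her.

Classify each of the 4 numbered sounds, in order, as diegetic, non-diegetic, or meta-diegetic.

diegetic, diegetic, meta-diegetic, diegetic

(1) an in-world source (glass); characters could hear it → diegetic.
Sound (2): source music from a phone on speaker, which exists in the story world, so diegetic.
(3) is meta-diegetic: Wren alone 'hears' it — an imagined sound, not present in the space.
Sound (4): Wren is a character speaking aloud in the scene, so diegetic.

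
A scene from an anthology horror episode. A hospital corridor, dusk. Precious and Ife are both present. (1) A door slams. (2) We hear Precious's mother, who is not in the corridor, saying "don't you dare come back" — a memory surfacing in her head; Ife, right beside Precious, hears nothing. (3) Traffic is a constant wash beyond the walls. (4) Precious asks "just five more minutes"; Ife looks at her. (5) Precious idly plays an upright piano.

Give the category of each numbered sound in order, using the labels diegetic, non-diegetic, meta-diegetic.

(1) the sound comes from a door physically present in the location → diegetic.
Sound (2): a remembered line, private to Precious — not present in the room, not audible to Ife, so meta-diegetic.
(3) it's the actual ambient sound of the location → diegetic.
(4) is diegetic: spoken by a character present in the story world.
(5) Precious is producing the music live, in the story world → diegetic.

diegetic, meta-diegetic, diegetic, diegetic, diegetic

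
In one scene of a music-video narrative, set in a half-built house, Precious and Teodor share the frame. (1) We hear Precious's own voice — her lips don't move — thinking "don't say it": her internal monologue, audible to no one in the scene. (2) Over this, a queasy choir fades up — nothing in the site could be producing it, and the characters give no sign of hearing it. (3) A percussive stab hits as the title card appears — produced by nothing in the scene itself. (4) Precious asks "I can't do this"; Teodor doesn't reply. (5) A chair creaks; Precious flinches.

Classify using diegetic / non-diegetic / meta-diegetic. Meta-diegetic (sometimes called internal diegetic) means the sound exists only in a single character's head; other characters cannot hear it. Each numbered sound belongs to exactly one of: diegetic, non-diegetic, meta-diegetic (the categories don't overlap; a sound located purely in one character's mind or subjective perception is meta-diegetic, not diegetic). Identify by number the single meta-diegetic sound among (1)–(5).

1

Sound (1): internal monologue — inside Precious's mind, not spoken into the scene, so meta-diegetic.
(2) is non-diegetic: it has no source in the story world and no character can hear it — it's underscore.
(3) it's a sound-design accent with no in-world source; no one in the scene can hear it → non-diegetic.
Sound (4): on-screen dialogue — Precious speaks and Teodor is there to hear, so diegetic.
(5) a chair is a real object/event in the scene's world → diegetic.
Only (1) is meta-diegetic.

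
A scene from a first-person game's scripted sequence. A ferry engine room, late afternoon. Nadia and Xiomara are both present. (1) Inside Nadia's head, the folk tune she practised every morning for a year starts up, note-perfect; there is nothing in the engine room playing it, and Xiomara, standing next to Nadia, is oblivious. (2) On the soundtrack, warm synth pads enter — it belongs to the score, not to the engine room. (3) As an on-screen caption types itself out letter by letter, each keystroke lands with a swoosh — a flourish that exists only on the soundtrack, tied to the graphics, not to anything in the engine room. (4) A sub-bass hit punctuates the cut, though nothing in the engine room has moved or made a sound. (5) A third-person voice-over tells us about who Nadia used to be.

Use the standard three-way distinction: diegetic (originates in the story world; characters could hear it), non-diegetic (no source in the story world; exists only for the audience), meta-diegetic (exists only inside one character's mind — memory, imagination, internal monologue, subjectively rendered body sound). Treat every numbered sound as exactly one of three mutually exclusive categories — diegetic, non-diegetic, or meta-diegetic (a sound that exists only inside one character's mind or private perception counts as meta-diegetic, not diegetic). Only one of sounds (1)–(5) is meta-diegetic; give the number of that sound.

1

Sound (1): it lives in Nadia's subjectivity, not in the engine room, so meta-diegetic.
(2) score with no on-screen or off-screen source; it exists for the audience alone → non-diegetic.
Sound (3): sound married to a title/caption — outside the diegesis by definition, so non-diegetic.
(4) nothing in the scene produces it; it's an accent added for the audience → non-diegetic.
(5) is non-diegetic: commentary laid over the scene from outside the fiction.
Only (1) is meta-diegetic.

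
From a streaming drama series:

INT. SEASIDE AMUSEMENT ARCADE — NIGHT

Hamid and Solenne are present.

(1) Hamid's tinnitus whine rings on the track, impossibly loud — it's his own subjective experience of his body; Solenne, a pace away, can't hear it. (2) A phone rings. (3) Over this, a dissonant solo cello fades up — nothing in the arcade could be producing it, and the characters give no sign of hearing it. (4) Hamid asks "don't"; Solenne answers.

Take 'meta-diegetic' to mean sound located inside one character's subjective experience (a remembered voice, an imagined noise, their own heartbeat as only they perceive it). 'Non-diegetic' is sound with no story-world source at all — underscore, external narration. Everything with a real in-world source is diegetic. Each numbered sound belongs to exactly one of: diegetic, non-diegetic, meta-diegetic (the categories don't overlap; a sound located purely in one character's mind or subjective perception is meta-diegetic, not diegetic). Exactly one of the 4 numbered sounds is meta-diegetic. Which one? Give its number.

(1) is meta-diegetic: a subjective body sound — Hamid's private perception, inaudible to Solenne.
(2) an in-world source (a phone); characters could hear it → diegetic.
(3) it has no source in the story world and no character can hear it — it's underscore → non-diegetic.
(4) spoken by a character present in the story world → diegetic.
Only (1) is meta-diegetic.

1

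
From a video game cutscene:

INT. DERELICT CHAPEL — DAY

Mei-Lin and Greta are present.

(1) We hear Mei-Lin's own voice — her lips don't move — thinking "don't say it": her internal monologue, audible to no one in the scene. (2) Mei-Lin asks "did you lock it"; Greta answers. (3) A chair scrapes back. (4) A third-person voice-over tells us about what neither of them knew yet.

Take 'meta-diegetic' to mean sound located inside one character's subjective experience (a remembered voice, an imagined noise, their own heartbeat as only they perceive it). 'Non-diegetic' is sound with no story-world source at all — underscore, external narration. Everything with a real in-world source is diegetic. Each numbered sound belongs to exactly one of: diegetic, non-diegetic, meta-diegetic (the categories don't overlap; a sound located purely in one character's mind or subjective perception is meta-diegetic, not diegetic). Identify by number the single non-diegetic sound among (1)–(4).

(1) Mei-Lin's thought-voice: a private mental sound no other character can hear → meta-diegetic.
Sound (2): Mei-Lin is a character speaking aloud in the scene, so diegetic.
Sound (3): a chair is a real object/event in the scene's world, so diegetic.
(4) external voice-over — not a character, not heard by anyone in the scene → non-diegetic.
Only (4) is non-diegetic.

4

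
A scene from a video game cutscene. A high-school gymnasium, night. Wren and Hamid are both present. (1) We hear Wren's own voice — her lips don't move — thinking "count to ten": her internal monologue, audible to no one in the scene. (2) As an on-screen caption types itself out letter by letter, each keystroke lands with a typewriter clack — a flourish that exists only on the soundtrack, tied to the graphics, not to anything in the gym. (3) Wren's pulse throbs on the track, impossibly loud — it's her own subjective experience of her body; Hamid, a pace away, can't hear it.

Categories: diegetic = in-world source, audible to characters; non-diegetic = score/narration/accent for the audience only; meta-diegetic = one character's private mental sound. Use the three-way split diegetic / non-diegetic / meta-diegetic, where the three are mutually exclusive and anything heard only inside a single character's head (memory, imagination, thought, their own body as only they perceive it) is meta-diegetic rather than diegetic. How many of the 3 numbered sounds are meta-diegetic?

(1) internal monologue — inside Wren's mind, not spoken into the scene → meta-diegetic.
(2) is non-diegetic: it accompanies on-screen graphics, not anything inside the story world.
(3) is meta-diegetic: a subjective body sound — Wren's private perception, inaudible to Hamid.
Meta-diegetic: (1), (3) — that's 2.

2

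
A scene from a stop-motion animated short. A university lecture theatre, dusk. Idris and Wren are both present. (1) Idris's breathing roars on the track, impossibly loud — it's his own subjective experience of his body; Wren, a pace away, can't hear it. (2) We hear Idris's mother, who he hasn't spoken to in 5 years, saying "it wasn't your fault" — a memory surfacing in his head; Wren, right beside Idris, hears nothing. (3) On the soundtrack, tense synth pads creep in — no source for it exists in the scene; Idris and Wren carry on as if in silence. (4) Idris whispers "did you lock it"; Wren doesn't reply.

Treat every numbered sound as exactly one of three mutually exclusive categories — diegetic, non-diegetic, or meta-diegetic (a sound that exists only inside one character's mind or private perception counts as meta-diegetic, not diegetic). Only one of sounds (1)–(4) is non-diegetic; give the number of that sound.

3

(1) is meta-diegetic: point-of-audition from inside Idris's body; not a sound in the room.
(2) is meta-diegetic: it's Idris's recollection rendered as sound; the other character can't hear it.
(3) is non-diegetic: it has no source in the story world and no character can hear it — it's underscore.
(4) is diegetic: spoken by a character present in the story world.
Only (3) is non-diegetic.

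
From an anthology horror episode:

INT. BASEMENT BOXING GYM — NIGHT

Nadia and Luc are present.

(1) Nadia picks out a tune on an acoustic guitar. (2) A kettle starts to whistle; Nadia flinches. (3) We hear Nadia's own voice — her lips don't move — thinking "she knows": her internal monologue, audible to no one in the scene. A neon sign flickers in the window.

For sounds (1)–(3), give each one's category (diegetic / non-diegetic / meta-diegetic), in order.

Sound (1): a character is playing an acoustic guitar on screen, so diegetic.
Sound (2): the sound comes from a kettle physically present in the location, so diegetic.
Sound (3): it's Nadia's unspoken thought, heard only by the audience via her subjectivity, so meta-diegetic.

diegetic, diegetic, meta-diegetic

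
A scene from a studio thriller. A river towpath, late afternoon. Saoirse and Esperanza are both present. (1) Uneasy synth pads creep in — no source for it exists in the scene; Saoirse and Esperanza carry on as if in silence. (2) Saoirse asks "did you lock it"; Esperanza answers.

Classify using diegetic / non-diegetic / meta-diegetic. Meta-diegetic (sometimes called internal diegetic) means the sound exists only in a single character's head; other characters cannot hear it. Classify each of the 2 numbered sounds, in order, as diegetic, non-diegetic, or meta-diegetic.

(1) it has no source in the story world and no character can hear it — it's underscore → non-diegetic.
Sound (2): on-screen dialogue — Saoirse speaks and Esperanza is there to hear, so diegetic.

non-diegetic, diegetic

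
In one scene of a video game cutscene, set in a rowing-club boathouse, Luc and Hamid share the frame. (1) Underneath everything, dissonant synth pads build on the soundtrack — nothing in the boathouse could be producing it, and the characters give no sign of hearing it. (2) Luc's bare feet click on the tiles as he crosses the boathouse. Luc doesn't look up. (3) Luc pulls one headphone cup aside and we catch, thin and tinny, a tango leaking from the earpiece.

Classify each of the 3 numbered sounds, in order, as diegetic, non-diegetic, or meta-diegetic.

(1) it has no source in the story world and no character can hear it — it's underscore → non-diegetic.
(2) is diegetic: a character's body making contact with the set — an in-world sound.
Sound (3): it's leaking from a physical pair of headphones in the scene, so diegetic.

non-diegetic, diegetic, diegetic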